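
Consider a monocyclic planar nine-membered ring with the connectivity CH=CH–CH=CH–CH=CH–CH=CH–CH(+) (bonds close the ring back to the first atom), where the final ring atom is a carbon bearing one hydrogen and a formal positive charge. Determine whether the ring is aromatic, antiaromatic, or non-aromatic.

All ring atoms are sp² and supply a p orbital to the ring (the double-bond atoms are sp², each contributing one p electron; the carbocation has an empty p orbital); the conjugation is uninterrupted.
Tallying contributions gives 4 × 2 = 8 from the double-bond units + 0 from the CH(+) atom = 8.
8 = 4(2); a planar, fully conjugated 4n system is antiaromatic.

Antiaromatic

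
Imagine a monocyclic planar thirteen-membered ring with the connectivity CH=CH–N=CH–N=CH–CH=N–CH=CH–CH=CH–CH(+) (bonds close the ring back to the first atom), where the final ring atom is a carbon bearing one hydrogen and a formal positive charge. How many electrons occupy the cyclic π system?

Check conjugation: the double-bond atoms are sp², each contributing one p electron; each sp² =N– keeps its lone pair in-plane and puts one electron into the π system; the carbocation has an empty p orbital — every position has a p orbital, so the cyclic π system is continuous.
π-electron count: 6 × 2 = 12 from the double-bond units + 0 from the CH(+) atom = 12.

12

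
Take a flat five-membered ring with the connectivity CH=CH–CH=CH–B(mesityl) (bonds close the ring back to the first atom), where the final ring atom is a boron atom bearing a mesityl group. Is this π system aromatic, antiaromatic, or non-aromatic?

Every ring atom contributes a p orbital perpendicular to the ring (every atom in a ring double bond is sp² and brings one electron to the p orbital; the boron has an empty p orbital), so the π system is cyclic and fully conjugated.
Counting π electrons: 2 × 2 = 4 from the double-bond units + 0 from the B(mesityl) atom = 4.
4 is a 4n count (n = 1), so the planar conjugated ring is antiaromatic.

Antiaromatic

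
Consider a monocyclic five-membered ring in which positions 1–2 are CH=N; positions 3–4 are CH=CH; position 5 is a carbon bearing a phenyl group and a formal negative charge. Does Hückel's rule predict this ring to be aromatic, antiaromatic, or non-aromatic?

Aromatic

The p orbitals form a continuous loop: every atom in a ring double bond is sp² and brings one electron to the p orbital; the doubly-bonded nitrogens are pyridine-type — their lone pairs lie in the ring plane, leaving one electron in the p orbital; the carbanion's lone pair occupies the p orbital. The ring is fully conjugated.
Adding the contributions, 2 × 2 = 4 from the double-bond units + 2 from the C(phenyl)(-) atom = 6.
Since 6 = 4·1 + 2, the ring meets the 4n+2 criterion.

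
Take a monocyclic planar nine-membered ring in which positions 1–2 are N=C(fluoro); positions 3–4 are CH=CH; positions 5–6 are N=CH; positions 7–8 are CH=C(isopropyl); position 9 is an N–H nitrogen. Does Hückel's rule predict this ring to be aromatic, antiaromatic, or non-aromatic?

Check conjugation: each doubly-bonded ring atom is sp² with one p-orbital electron; each sp² =N– keeps its lone pair in-plane and puts one electron into the π system; the pyrrole-type nitrogen donates its lone pair from the p orbital — every position has a p orbital, so the cyclic π system is continuous.
π-electron count: 4 × 2 = 8 from the double-bond units + 2 from the NH atom = 10.
That gives a 4n+2 count (10, n = 2).

Aromatic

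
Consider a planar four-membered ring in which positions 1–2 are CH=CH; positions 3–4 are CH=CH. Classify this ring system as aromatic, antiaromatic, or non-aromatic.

Antiaromatic

Every ring atom contributes a p orbital perpendicular to the ring (every atom in a ring double bond is sp² and brings one electron to the p orbital), so the π system is cyclic and fully conjugated.
Tallying contributions gives 2 × 2 = 4 from the 2 double-bond units.
4 = 4(1); a planar, fully conjugated 4n system is antiaromatic.
(The species described is cyclobutadiene.)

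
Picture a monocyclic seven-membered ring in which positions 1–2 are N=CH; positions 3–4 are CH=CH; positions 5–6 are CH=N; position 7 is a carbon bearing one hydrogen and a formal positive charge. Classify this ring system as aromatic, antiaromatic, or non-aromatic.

All ring atoms are sp² and supply a p orbital to the ring (the double-bond atoms are sp², each contributing one p electron; the doubly-bonded nitrogens are pyridine-type — their lone pairs lie in the ring plane, leaving one electron in the p orbital; the carbocation has an empty p orbital); the conjugation is uninterrupted.
Tallying contributions gives 3 × 2 = 6 from the double-bond units + 0 from the CH(+) atom = 6.
6 = 4(1) + 2, which satisfies Hückel's 4n+2 rule.

Aromatic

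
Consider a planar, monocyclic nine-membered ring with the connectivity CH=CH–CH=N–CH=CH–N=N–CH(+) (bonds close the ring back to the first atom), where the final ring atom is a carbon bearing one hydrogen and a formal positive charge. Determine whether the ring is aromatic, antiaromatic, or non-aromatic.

Every ring atom contributes a p orbital perpendicular to the ring (the double-bond atoms are sp², each contributing one p electron; each sp² =N– keeps its lone pair in-plane and puts one electron into the π system; the carbocation has an empty p orbital), so the π system is cyclic and fully conjugated.
Adding the contributions, 4 × 2 = 8 from the double-bond units + 0 from the CH(+) atom = 8.
8 = 4(2); a planar, fully conjugated 4n system is antiaromatic.

Antiaromatic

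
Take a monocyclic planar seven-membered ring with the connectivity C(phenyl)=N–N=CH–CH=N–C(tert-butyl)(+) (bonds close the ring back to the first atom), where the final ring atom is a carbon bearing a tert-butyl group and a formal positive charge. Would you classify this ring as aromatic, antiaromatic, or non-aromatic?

All ring atoms are sp² and supply a p orbital to the ring (the double-bond atoms are sp², each contributing one p electron; the doubly-bonded nitrogens are pyridine-type — their lone pairs lie in the ring plane, leaving one electron in the p orbital; the carbocation has an empty p orbital); the conjugation is uninterrupted.
Tallying contributions gives 3 × 2 = 6 from the double-bond units + 0 from the C(tert-butyl)(+) atom = 6.
That gives a 4n+2 count (6, n = 1).

Aromatic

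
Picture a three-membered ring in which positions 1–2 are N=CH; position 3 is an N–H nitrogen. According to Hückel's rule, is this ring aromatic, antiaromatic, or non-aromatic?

Antiaromatic

The p orbitals form a continuous loop: the double-bond atoms are sp², each contributing one p electron; each sp² =N– keeps its lone pair in-plane and puts one electron into the π system; the pyrrole-type nitrogen donates its lone pair from the p orbital. The ring is fully conjugated.
Adding the contributions, 1 × 2 = 2 from the double-bond unit + 2 from the NH atom = 4.
4 is a 4n count (n = 1), so the planar conjugated ring is antiaromatic.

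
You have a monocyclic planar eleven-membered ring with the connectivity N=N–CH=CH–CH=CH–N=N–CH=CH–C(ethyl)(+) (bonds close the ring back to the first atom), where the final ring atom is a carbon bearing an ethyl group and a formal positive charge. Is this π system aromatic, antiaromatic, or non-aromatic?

All ring atoms are sp² and supply a p orbital to the ring (each doubly-bonded ring atom is sp² with one p-orbital electron; each sp² =N– keeps its lone pair in-plane and puts one electron into the π system; the carbocation has an empty p orbital); the conjugation is uninterrupted.
Tallying contributions gives 5 × 2 = 10 from the double-bond units + 0 from the C(ethyl)(+) atom = 10.
With 10 π electrons (n = 2), the Hückel 4n+2 condition holds.

Aromatic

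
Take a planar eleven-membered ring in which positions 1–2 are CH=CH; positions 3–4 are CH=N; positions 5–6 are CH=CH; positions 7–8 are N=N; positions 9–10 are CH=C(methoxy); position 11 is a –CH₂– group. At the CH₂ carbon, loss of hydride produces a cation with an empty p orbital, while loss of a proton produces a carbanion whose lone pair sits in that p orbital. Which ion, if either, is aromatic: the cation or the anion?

Once that carbon is sp², every ring atom has a p orbital and both ions are fully conjugated.
Cation: 5 × 2 + 0 = 10 π electrons → 4(2)+2, aromatic.
Anion: 5 × 2 + 2 = 12 π electrons → 4(3), antiaromatic.

The cation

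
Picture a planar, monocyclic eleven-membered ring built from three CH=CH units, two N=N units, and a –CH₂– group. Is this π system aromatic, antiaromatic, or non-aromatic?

Because the tetrahedral CH₂ carbon is sp³ and has no p orbital in the ring π system at the CH2 position, the π system cannot extend all the way around the ring.
Hückel's rule only applies to fully conjugated rings, so this one is simply non-aromatic.

Non-aromatic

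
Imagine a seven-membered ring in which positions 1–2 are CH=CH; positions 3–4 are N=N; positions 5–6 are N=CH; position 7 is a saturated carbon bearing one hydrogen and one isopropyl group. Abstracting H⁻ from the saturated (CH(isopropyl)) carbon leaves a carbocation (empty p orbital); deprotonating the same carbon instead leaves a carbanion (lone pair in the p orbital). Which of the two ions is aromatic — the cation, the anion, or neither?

Once that carbon is sp², every ring atom has a p orbital and both ions are fully conjugated.
Cation: 3 × 2 + 0 = 6 π electrons → 4(1)+2, aromatic.
Anion: 3 × 2 + 2 = 8 π electrons → 4(2), antiaromatic.

The cation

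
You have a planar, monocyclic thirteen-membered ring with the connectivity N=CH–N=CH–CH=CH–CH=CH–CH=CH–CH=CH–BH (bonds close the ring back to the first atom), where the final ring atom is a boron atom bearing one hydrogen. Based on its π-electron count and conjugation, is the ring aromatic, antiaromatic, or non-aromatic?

All ring atoms are sp² and supply a p orbital to the ring (every atom in a ring double bond is sp² and brings one electron to the p orbital; the doubly-bonded nitrogens are pyridine-type — their lone pairs lie in the ring plane, leaving one electron in the p orbital; the boron has an empty p orbital); the conjugation is uninterrupted.
π-electron count: 6 × 2 = 12 from the double-bond units + 0 from the BH atom = 12.
12 = 4(3); a planar, fully conjugated 4n system is antiaromatic.

Antiaromatic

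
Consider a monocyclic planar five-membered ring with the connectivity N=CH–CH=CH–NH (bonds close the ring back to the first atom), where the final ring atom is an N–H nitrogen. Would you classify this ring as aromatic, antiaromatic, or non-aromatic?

Aromatic

The p orbitals form a continuous loop: each doubly-bonded ring atom is sp² with one p-orbital electron; each =N– nitrogen is pyridine-type (lone pair in the sp² plane, one electron in the p orbital); the pyrrole-type nitrogen donates its lone pair from the p orbital. The ring is fully conjugated.
Adding the contributions, 2 × 2 = 4 from the double-bond units + 2 from the NH atom = 6.
That gives a 4n+2 count (6, n = 1).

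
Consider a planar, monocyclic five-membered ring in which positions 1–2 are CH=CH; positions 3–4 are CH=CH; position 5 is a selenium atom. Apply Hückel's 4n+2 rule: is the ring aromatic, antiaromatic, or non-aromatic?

Aromatic

Every ring atom contributes a p orbital perpendicular to the ring (every atom in a ring double bond is sp² and brings one electron to the p orbital; the selenium donates one lone pair from its p orbital), so the π system is cyclic and fully conjugated.
π-electron count: 2 × 2 = 4 from the double-bond units + 2 from the Se atom = 6.
6 = 4(1) + 2, which satisfies Hückel's 4n+2 rule.
(The species described is selenophene.)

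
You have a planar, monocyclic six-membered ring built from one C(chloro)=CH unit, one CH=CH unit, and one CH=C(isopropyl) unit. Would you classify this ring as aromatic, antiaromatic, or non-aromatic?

Aromatic

The p orbitals form a continuous loop: the double-bond atoms are sp², each contributing one p electron. The ring is fully conjugated.
Counting π electrons: 3 × 2 = 6 from the 3 double-bond units.
Since 6 = 4·1 + 2, the ring meets the 4n+2 criterion.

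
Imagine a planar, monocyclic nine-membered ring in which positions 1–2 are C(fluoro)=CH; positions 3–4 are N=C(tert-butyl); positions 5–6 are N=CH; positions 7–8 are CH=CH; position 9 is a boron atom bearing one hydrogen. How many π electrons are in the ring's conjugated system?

8

All ring atoms are sp² and supply a p orbital to the ring (the double-bond atoms are sp², each contributing one p electron; each =N– nitrogen is pyridine-type (lone pair in the sp² plane, one electron in the p orbital); the boron has an empty p orbital); the conjugation is uninterrupted.
Adding the contributions, 4 × 2 = 8 from the double-bond units + 0 from the BH atom = 8.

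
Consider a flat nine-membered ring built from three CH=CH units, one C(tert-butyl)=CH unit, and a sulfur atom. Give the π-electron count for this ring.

10

Check conjugation: every atom in a ring double bond is sp² and brings one electron to the p orbital; the sulfur donates one lone pair from its p orbital — every position has a p orbital, so the cyclic π system is continuous.
Counting π electrons: 4 × 2 = 8 from the double-bond units + 2 from the S atom = 10.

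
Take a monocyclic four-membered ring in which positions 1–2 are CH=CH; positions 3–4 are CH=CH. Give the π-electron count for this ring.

4

The p orbitals form a continuous loop: the double-bond atoms are sp², each contributing one p electron. The ring is fully conjugated.
Adding the contributions, 2 × 2 = 4 from the 2 double-bond units.
This is cyclobutadiene.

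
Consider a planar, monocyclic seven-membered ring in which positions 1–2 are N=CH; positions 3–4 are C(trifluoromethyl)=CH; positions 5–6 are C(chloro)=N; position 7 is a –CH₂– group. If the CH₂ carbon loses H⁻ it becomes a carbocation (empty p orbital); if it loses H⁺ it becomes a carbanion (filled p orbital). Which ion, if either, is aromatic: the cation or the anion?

In either ion the ring is fully conjugated: every atom, including the new sp² carbon, supplies a p orbital.
Cation: 3 × 2 + 0 = 6 π electrons → 4(1)+2, aromatic.
Anion: 3 × 2 + 2 = 8 π electrons → 4(2), antiaromatic.

The cation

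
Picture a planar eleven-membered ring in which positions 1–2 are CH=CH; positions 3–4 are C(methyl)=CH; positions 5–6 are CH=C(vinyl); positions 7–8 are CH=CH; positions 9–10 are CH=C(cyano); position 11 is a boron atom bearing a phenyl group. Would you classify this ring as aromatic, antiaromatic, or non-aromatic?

The p orbitals form a continuous loop: the double-bond atoms are sp², each contributing one p electron; the boron has an empty p orbital. The ring is fully conjugated.
Tallying contributions gives 5 × 2 = 10 from the double-bond units + 0 from the B(phenyl) atom = 10.
Since 10 = 4·2 + 2, the ring meets the 4n+2 criterion.

Aromatic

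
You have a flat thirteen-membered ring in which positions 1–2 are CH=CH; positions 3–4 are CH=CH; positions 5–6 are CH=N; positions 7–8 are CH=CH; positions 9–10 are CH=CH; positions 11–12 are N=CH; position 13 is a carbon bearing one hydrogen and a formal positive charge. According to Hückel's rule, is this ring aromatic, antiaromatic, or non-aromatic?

All ring atoms are sp² and supply a p orbital to the ring (each doubly-bonded ring atom is sp² with one p-orbital electron; each =N– nitrogen is pyridine-type (lone pair in the sp² plane, one electron in the p orbital); the carbocation has an empty p orbital); the conjugation is uninterrupted.
Adding the contributions, 6 × 2 = 12 from the double-bond units + 0 from the CH(+) atom = 12.
12 is a 4n count (n = 3), so the planar conjugated ring is antiaromatic.

Antiaromatic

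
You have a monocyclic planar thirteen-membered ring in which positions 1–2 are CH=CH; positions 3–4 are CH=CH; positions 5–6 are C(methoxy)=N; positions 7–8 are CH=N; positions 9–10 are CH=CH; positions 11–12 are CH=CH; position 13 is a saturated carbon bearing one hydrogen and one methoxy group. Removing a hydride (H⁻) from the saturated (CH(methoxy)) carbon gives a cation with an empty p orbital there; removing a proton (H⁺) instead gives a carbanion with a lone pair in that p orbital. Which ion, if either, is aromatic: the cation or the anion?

The anion

In both ions every ring atom is sp² and contributes a p orbital, so both rings are fully conjugated.
Cation: 6 × 2 + 0 = 12 π electrons → 4(3), antiaromatic.
Anion: 6 × 2 + 2 = 14 π electrons → 4(3)+2, aromatic.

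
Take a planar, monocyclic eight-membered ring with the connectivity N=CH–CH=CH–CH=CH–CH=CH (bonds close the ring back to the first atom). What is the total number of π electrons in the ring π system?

8

Every ring atom contributes a p orbital perpendicular to the ring (the double-bond atoms are sp², each contributing one p electron; each =N– nitrogen is pyridine-type (lone pair in the sp² plane, one electron in the p orbital)), so the π system is cyclic and fully conjugated.
Adding the contributions, 4 × 2 = 8 from the 4 double-bond units.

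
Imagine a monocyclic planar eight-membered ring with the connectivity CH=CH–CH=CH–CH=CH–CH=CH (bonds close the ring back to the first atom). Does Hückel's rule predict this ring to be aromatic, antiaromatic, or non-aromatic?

All ring atoms are sp² and supply a p orbital to the ring (the double-bond atoms are sp², each contributing one p electron); the conjugation is uninterrupted.
π-electron count: 4 × 2 = 8 from the 4 double-bond units.
With 8 = 4·2 π electrons, Hückel's rule classifies the planar ring as antiaromatic.
This is cyclooctatetraene.

Antiaromatic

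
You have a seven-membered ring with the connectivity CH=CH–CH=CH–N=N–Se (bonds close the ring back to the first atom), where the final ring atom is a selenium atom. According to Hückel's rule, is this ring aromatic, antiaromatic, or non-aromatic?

Every ring atom contributes a p orbital perpendicular to the ring (every atom in a ring double bond is sp² and brings one electron to the p orbital; each =N– nitrogen is pyridine-type (lone pair in the sp² plane, one electron in the p orbital); the selenium donates one lone pair from its p orbital), so the π system is cyclic and fully conjugated.
π-electron count: 3 × 2 = 6 from the double-bond units + 2 from the Se atom = 8.
8 is a 4n count (n = 2), so the planar conjugated ring is antiaromatic.

Antiaromatic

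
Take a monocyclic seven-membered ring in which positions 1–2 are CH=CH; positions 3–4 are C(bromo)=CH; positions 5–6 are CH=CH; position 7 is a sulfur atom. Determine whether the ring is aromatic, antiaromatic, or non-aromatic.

Antiaromatic

Every ring atom contributes a p orbital perpendicular to the ring (the double-bond atoms are sp², each contributing one p electron; the sulfur donates one lone pair from its p orbital), so the π system is cyclic and fully conjugated.
Tallying contributions gives 3 × 2 = 6 from the double-bond units + 2 from the S atom = 8.
8 is a 4n count (n = 2), so the planar conjugated ring is antiaromatic.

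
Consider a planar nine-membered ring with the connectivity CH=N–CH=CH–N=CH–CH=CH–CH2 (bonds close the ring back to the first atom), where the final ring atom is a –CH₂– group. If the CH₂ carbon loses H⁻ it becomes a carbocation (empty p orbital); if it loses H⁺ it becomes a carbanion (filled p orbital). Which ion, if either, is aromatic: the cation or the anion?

The anion

Both ions have a continuous loop of p orbitals — each ring atom is sp².
Cation: 4 × 2 + 0 = 8 π electrons → 4(2), antiaromatic.
Anion: 4 × 2 + 2 = 10 π electrons → 4(2)+2, aromatic.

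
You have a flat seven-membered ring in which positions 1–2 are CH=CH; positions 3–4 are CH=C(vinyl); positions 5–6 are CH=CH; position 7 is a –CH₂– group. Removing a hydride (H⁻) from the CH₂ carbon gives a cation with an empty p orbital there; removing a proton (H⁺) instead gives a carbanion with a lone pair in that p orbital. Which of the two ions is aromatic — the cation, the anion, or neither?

Both ions have a continuous loop of p orbitals — each ring atom is sp².
Cation: 3 × 2 + 0 = 6 π electrons → 4(1)+2, aromatic.
Anion: 3 × 2 + 2 = 8 π electrons → 4(2), antiaromatic.

The cation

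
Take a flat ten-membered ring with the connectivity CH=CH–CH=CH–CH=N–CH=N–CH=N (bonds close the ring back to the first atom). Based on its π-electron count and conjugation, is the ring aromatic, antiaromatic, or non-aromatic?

Check conjugation: the double-bond atoms are sp², each contributing one p electron; each =N– nitrogen is pyridine-type (lone pair in the sp² plane, one electron in the p orbital) — every position has a p orbital, so the cyclic π system is continuous.
Adding the contributions, 5 × 2 = 10 from the 5 double-bond units.
With 10 π electrons (n = 2), the Hückel 4n+2 condition holds.

Aromatic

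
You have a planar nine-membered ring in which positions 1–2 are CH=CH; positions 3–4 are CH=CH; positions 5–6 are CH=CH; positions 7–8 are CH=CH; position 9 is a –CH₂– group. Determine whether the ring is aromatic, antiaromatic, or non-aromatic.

Non-aromatic

Because the tetrahedral CH₂ carbon is sp³ and has no p orbital in the ring π system at the CH2 position, the π system cannot extend all the way around the ring.
Broken conjugation rules out both aromaticity and antiaromaticity.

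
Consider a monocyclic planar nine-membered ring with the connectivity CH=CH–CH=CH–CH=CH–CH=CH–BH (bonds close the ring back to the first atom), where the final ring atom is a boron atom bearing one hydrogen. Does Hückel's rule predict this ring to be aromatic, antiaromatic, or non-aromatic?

All ring atoms are sp² and supply a p orbital to the ring (the double-bond atoms are sp², each contributing one p electron; the boron has an empty p orbital); the conjugation is uninterrupted.
Counting π electrons: 4 × 2 = 8 from the double-bond units + 0 from the BH atom = 8.
8 is a 4n count (n = 2), so the planar conjugated ring is antiaromatic.

Antiaromatic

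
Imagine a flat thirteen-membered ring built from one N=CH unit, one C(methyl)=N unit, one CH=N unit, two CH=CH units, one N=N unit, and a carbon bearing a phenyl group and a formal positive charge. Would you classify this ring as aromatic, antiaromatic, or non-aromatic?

Antiaromatic

Every ring atom contributes a p orbital perpendicular to the ring (the double-bond atoms are sp², each contributing one p electron; the doubly-bonded nitrogens are pyridine-type — their lone pairs lie in the ring plane, leaving one electron in the p orbital; the carbocation has an empty p orbital), so the π system is cyclic and fully conjugated.
Adding the contributions, 6 × 2 = 12 from the double-bond units + 0 from the C(phenyl)(+) atom = 12.
12 is a 4n count (n = 3), so the planar conjugated ring is antiaromatic.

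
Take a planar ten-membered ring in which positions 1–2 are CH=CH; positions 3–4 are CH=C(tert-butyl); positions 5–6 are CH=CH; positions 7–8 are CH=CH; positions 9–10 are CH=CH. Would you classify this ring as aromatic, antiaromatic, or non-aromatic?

The p orbitals form a continuous loop: the double-bond atoms are sp², each contributing one p electron. The ring is fully conjugated.
π-electron count: 5 × 2 = 10 from the 5 double-bond units.
With 10 π electrons (n = 2), the Hückel 4n+2 condition holds.

Aromatic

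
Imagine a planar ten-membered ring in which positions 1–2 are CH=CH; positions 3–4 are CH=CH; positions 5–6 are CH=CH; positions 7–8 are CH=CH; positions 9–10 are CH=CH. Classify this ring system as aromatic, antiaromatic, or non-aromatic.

Every ring atom contributes a p orbital perpendicular to the ring (the double-bond atoms are sp², each contributing one p electron), so the π system is cyclic and fully conjugated.
Tallying contributions gives 5 × 2 = 10 from the 5 double-bond units.
With 10 π electrons (n = 2), the Hückel 4n+2 condition holds.

Aromatic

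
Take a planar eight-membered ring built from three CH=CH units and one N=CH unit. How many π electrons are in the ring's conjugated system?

8

Every ring atom contributes a p orbital perpendicular to the ring (every atom in a ring double bond is sp² and brings one electron to the p orbital; each =N– nitrogen is pyridine-type (lone pair in the sp² plane, one electron in the p orbital)), so the π system is cyclic and fully conjugated.
Counting π electrons: 4 × 2 = 8 from the 4 double-bond units.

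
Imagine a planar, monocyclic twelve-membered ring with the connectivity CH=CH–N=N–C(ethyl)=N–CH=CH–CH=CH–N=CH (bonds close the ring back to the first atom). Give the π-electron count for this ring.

Every ring atom contributes a p orbital perpendicular to the ring (each doubly-bonded ring atom is sp² with one p-orbital electron; each =N– nitrogen is pyridine-type (lone pair in the sp² plane, one electron in the p orbital)), so the π system is cyclic and fully conjugated.
Adding the contributions, 6 × 2 = 12 from the 6 double-bond units.

12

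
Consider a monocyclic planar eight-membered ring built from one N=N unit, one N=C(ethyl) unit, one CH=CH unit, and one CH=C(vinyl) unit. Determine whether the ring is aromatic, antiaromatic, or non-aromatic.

Antiaromatic

Check conjugation: the double-bond atoms are sp², each contributing one p electron; each =N– nitrogen is pyridine-type (lone pair in the sp² plane, one electron in the p orbital) — every position has a p orbital, so the cyclic π system is continuous.
Adding the contributions, 4 × 2 = 8 from the 4 double-bond units.
8 is a 4n count (n = 2), so the planar conjugated ring is antiaromatic.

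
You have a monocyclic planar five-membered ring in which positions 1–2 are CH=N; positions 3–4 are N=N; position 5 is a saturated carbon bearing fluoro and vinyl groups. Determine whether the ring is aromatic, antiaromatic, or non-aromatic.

Non-aromatic

Because that saturated carbon is sp³ and has no p orbital in the ring π system at the C(fluoro)(vinyl) position, the π system cannot extend all the way around the ring.
A ring that is not fully conjugated cannot be aromatic or antiaromatic regardless of its π-electron count.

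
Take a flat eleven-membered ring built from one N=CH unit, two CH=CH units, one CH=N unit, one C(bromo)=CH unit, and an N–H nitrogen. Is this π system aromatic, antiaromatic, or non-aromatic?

Every ring atom contributes a p orbital perpendicular to the ring (every atom in a ring double bond is sp² and brings one electron to the p orbital; the doubly-bonded nitrogens are pyridine-type — their lone pairs lie in the ring plane, leaving one electron in the p orbital; the pyrrole-type nitrogen donates its lone pair from the p orbital), so the π system is cyclic and fully conjugated.
π-electron count: 5 × 2 = 10 from the double-bond units + 2 from the NH atom = 12.
12 = 4(3); a planar, fully conjugated 4n system is antiaromatic.

Antiaromatic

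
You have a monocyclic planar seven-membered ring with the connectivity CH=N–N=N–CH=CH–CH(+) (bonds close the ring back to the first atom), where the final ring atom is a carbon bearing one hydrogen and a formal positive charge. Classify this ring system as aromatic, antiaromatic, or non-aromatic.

Aromatic

Every ring atom contributes a p orbital perpendicular to the ring (every atom in a ring double bond is sp² and brings one electron to the p orbital; the doubly-bonded nitrogens are pyridine-type — their lone pairs lie in the ring plane, leaving one electron in the p orbital; the carbocation has an empty p orbital), so the π system is cyclic and fully conjugated.
Adding the contributions, 3 × 2 = 6 from the double-bond units + 0 from the CH(+) atom = 6.
6 = 4(1) + 2, which satisfies Hückel's 4n+2 rule.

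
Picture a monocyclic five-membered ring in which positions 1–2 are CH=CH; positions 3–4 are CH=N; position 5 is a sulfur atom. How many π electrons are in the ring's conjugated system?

The p orbitals form a continuous loop: each doubly-bonded ring atom is sp² with one p-orbital electron; each sp² =N– keeps its lone pair in-plane and puts one electron into the π system; the sulfur donates one lone pair from its p orbital. The ring is fully conjugated.
π-electron count: 2 × 2 = 4 from the double-bond units + 2 from the S atom = 6.

6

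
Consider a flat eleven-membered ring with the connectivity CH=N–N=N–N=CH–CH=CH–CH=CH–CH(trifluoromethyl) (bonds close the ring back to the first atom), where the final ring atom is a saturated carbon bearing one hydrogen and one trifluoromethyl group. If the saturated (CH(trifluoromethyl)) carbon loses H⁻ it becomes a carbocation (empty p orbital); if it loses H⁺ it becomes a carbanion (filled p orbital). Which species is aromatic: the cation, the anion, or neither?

The cation

Both ions have a continuous loop of p orbitals — each ring atom is sp².
Cation: 5 × 2 + 0 = 10 π electrons → 4(2)+2, aromatic.
Anion: 5 × 2 + 2 = 12 π electrons → 4(3), antiaromatic.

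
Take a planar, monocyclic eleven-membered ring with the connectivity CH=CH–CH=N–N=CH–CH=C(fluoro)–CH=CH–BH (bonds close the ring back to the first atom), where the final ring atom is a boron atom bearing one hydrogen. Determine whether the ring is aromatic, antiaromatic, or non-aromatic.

The p orbitals form a continuous loop: the double-bond atoms are sp², each contributing one p electron; each sp² =N– keeps its lone pair in-plane and puts one electron into the π system; the boron has an empty p orbital. The ring is fully conjugated.
Adding the contributions, 5 × 2 = 10 from the double-bond units + 0 from the BH atom = 10.
With 10 π electrons (n = 2), the Hückel 4n+2 condition holds.

Aromatic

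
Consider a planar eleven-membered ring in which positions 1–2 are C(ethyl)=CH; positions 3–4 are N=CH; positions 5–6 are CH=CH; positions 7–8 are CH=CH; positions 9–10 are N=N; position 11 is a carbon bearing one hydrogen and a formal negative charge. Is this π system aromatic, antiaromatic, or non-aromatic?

The p orbitals form a continuous loop: the double-bond atoms are sp², each contributing one p electron; each sp² =N– keeps its lone pair in-plane and puts one electron into the π system; the carbanion's lone pair occupies the p orbital. The ring is fully conjugated.
Adding the contributions, 5 × 2 = 10 from the double-bond units + 2 from the CH(-) atom = 12.
12 is a 4n count (n = 3), so the planar conjugated ring is antiaromatic.

Antiaromatic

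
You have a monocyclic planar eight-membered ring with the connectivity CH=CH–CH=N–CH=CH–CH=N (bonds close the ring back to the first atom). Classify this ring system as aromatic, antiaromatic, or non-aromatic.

Antiaromatic

All ring atoms are sp² and supply a p orbital to the ring (every atom in a ring double bond is sp² and brings one electron to the p orbital; each =N– nitrogen is pyridine-type (lone pair in the sp² plane, one electron in the p orbital)); the conjugation is uninterrupted.
Adding the contributions, 4 × 2 = 8 from the 4 double-bond units.
A 4n π count (8, n = 2) in a planar conjugated ring means antiaromatic.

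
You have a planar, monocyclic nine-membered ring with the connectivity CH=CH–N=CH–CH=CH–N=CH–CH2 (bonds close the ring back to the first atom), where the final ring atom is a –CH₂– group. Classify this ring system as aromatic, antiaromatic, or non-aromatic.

Non-aromatic

The CH2 carbon is saturated: the tetrahedral CH₂ carbon is sp³ and has no p orbital in the ring π system. Conjugation is not continuous around the ring.
Hückel's rule only applies to fully conjugated rings, so this one is simply non-aromatic.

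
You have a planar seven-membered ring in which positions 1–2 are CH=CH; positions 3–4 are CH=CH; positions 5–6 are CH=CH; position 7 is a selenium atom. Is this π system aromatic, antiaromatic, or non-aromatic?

Every ring atom contributes a p orbital perpendicular to the ring (each doubly-bonded ring atom is sp² with one p-orbital electron; the selenium donates one lone pair from its p orbital), so the π system is cyclic and fully conjugated.
Counting π electrons: 3 × 2 = 6 from the double-bond units + 2 from the Se atom = 8.
8 is a 4n count (n = 2), so the planar conjugated ring is antiaromatic.

Antiaromatic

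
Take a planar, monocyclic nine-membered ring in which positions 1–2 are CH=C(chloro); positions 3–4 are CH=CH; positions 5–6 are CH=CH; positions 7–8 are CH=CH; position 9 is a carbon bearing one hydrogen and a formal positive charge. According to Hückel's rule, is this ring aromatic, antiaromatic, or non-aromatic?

Antiaromatic

All ring atoms are sp² and supply a p orbital to the ring (each doubly-bonded ring atom is sp² with one p-orbital electron; the carbocation has an empty p orbital); the conjugation is uninterrupted.
Adding the contributions, 4 × 2 = 8 from the double-bond units + 0 from the CH(+) atom = 8.
A 4n π count (8, n = 2) in a planar conjugated ring means antiaromatic.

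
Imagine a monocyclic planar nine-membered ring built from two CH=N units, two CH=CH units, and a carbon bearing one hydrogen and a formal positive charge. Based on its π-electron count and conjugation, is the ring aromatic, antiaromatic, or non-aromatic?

The p orbitals form a continuous loop: the double-bond atoms are sp², each contributing one p electron; each sp² =N– keeps its lone pair in-plane and puts one electron into the π system; the carbocation has an empty p orbital. The ring is fully conjugated.
π-electron count: 4 × 2 = 8 from the double-bond units + 0 from the CH(+) atom = 8.
A 4n π count (8, n = 2) in a planar conjugated ring means antiaromatic.

Antiaromatic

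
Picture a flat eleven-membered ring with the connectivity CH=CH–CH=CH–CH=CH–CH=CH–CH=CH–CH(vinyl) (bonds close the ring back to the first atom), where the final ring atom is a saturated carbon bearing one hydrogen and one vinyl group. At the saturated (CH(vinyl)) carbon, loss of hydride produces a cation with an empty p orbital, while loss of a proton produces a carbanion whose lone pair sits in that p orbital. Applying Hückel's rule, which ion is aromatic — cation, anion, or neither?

The cation

In either ion the ring is fully conjugated: every atom, including the new sp² carbon, supplies a p orbital.
Cation: 5 × 2 + 0 = 10 π electrons → 4(2)+2, aromatic.
Anion: 5 × 2 + 2 = 12 π electrons → 4(3), antiaromatic.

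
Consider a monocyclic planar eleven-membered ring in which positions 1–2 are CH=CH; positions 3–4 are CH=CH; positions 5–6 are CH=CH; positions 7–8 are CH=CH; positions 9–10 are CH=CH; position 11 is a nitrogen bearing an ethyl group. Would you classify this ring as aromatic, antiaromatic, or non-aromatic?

All ring atoms are sp² and supply a p orbital to the ring (each doubly-bonded ring atom is sp² with one p-orbital electron; the pyrrole-type nitrogen donates its lone pair from the p orbital); the conjugation is uninterrupted.
Adding the contributions, 5 × 2 = 10 from the double-bond units + 2 from the N(ethyl) atom = 12.
A 4n π count (12, n = 3) in a planar conjugated ring means antiaromatic.

Antiaromatic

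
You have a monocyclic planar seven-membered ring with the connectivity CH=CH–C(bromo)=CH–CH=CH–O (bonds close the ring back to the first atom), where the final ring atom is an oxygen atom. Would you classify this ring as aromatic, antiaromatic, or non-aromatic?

Antiaromatic

Check conjugation: every atom in a ring double bond is sp² and brings one electron to the p orbital; the oxygen donates one lone pair from its p orbital — every position has a p orbital, so the cyclic π system is continuous.
π-electron count: 3 × 2 = 6 from the double-bond units + 2 from the O atom = 8.
A 4n π count (8, n = 2) in a planar conjugated ring means antiaromatic.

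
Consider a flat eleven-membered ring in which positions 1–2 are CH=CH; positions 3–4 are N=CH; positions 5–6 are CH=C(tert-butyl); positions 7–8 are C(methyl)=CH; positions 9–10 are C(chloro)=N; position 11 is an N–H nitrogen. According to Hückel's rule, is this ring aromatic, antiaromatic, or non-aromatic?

Antiaromatic

The p orbitals form a continuous loop: each doubly-bonded ring atom is sp² with one p-orbital electron; each sp² =N– keeps its lone pair in-plane and puts one electron into the π system; the pyrrole-type nitrogen donates its lone pair from the p orbital. The ring is fully conjugated.
Adding the contributions, 5 × 2 = 10 from the double-bond units + 2 from the NH atom = 12.
With 12 = 4·3 π electrons, Hückel's rule classifies the planar ring as antiaromatic.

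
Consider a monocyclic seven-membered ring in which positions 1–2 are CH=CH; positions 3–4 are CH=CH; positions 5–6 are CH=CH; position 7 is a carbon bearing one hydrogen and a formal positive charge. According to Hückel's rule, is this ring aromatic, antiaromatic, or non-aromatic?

Every ring atom contributes a p orbital perpendicular to the ring (every atom in a ring double bond is sp² and brings one electron to the p orbital; the carbocation has an empty p orbital), so the π system is cyclic and fully conjugated.
π-electron count: 3 × 2 = 6 from the double-bond units + 0 from the CH(+) atom = 6.
6 = 4(1) + 2, which satisfies Hückel's 4n+2 rule.
(This ring is the tropylium cation.)

Aromatic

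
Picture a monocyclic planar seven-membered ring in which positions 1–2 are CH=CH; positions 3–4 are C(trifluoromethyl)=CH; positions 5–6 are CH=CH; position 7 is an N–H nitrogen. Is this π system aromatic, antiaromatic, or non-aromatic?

Antiaromatic

The p orbitals form a continuous loop: each doubly-bonded ring atom is sp² with one p-orbital electron; the pyrrole-type nitrogen donates its lone pair from the p orbital. The ring is fully conjugated.
Adding the contributions, 3 × 2 = 6 from the double-bond units + 2 from the NH atom = 8.
8 = 4(2); a planar, fully conjugated 4n system is antiaromatic.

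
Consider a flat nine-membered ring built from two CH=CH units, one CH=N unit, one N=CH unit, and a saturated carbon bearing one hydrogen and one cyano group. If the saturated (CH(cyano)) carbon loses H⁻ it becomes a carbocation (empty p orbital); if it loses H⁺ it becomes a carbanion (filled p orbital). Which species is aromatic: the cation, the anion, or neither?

The anion

In both ions every ring atom is sp² and contributes a p orbital, so both rings are fully conjugated.
Cation: 4 × 2 + 0 = 8 π electrons → 4(2), antiaromatic.
Anion: 4 × 2 + 2 = 10 π electrons → 4(2)+2, aromatic.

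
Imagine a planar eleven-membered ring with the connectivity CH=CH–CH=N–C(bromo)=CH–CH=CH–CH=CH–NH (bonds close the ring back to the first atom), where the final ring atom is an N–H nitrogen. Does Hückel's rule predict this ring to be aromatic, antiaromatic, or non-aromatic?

Antiaromatic

Check conjugation: each doubly-bonded ring atom is sp² with one p-orbital electron; each =N– nitrogen is pyridine-type (lone pair in the sp² plane, one electron in the p orbital); the pyrrole-type nitrogen donates its lone pair from the p orbital — every position has a p orbital, so the cyclic π system is continuous.
Tallying contributions gives 5 × 2 = 10 from the double-bond units + 2 from the NH atom = 12.
12 is a 4n count (n = 3), so the planar conjugated ring is antiaromatic.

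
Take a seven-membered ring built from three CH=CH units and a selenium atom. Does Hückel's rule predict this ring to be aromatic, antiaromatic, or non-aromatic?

Every ring atom contributes a p orbital perpendicular to the ring (the double-bond atoms are sp², each contributing one p electron; the selenium donates one lone pair from its p orbital), so the π system is cyclic and fully conjugated.
Tallying contributions gives 3 × 2 = 6 from the double-bond units + 2 from the Se atom = 8.
8 is a 4n count (n = 2), so the planar conjugated ring is antiaromatic.

Antiaromatic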